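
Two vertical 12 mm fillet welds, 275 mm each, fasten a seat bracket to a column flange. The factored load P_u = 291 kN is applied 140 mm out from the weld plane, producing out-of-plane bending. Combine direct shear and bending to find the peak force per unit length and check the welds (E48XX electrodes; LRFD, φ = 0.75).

f_max ≈ 1700 N/mm; adequate

E48XX → F_EXX = 480 MPa.
L_w = 2 × 275 = 550 mm; section modulus (unit throat) S = 2 × L²/6 = 25210 mm².
Direct shear f_v = P/L_w = 291×10³/550 = 529.1 N/mm.
Moment M = P × e = 291×10³ × 140 = 40740000 N·mm; bending f_b = M/S = 1616 N/mm.
f_max = √(f_v² + f_b²) = √(529.1² + 1616²) = 1701 N/mm.
φr_n = 0.75 × 0.6 × 480 × (0.707 × 12) = 1833 N/mm → adequate.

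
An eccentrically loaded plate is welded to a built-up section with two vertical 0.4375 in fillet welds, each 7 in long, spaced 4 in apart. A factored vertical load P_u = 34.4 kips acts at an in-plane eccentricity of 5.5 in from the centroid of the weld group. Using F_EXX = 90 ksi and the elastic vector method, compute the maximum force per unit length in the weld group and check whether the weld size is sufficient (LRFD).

f_max ≈ 8.24 kip/in; adequate

Total weld length L_w = 14 in. Treat welds as unit-width lines.
Polar moment about centroid: J = 2[d³/12 + d(b/2)²] = 2[7³/12 + 7×2²] = 113.2 in³.
Direct shear f_v = P/L_w = 34.4 / 14 = 2.457 kip/in (vertical).
Torsion M = P·e = 34.4 × 5.5 = 189.2 kip·in.
Critical point at (x, y) = (2, 3.5) from centroid. f_tx = M·y/J = 5.852 kip/in; f_ty = M·x/J = 3.344 kip/in.
Resultant f_max = √[f_tx² + (f_v + f_ty)²] = √[5.852² + (2.457 + 3.344)²] = 8.24 kip/in.
Capacity per unit length: φr_n = 0.75 × 0.6 × 90 × (0.707 × 0.4375) = 12.53 kip/in.
8.24 ≤ 12.53 → adequate.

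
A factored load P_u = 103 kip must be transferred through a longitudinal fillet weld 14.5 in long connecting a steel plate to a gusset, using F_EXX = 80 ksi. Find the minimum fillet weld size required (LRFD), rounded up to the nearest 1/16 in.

w = 5/16 in

Total weld length L = 14.5 in.
Required throat t_e = P_u / (φ × 0.6 F_EXX × L) = 103 / (0.75 × 0.6 × 80 × 14.5) = 0.1973 in.
Required leg w = t_e / 0.707 = 0.2791 in → use 5/16 in.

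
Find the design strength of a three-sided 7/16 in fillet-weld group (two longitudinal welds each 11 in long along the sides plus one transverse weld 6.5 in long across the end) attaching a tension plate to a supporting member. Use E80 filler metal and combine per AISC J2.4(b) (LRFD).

E80XX → F_EXX = 80 ksi.
t_e = 0.707 × 0.4375 = 0.3093 in.
R_nwl = 0.6 × 80 × 0.3093 × 22 = 326.6 kips (longitudinal, 2 welds).
R_nwt = 0.6 × 80 × 0.3093 × 6.5 = 96.51 kips (transverse, base value).
(i) R_nwl + R_nwt = 423.1 kips; (ii) 0.85 R_nwl + 1.5 R_nwt = 422.4 kips.
R_n = max = 423.1 kips [governs: (i)]; φR_n = 317.4 kips.

φR_n ≈ 317 kips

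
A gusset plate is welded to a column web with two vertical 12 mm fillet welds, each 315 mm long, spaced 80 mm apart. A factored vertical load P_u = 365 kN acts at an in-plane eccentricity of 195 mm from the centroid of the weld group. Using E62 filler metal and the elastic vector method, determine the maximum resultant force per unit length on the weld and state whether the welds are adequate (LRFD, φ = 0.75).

E62XX → F_EXX = 620 MPa.
Total weld length L_w = 630 mm. Treat welds as unit-width lines.
Polar moment about centroid: J = 2[d³/12 + d(b/2)²] = 2[315³/12 + 315×40²] = 6217000 mm³.
Direct shear f_v = P/L_w = 365×10³ / 630 = 579.4 N/mm (vertical).
Torsion M = P·e = 365×10³ × 195 = 71175000 N·mm.
Critical point at (x, y) = (40, 157.5) from centroid. f_tx = M·y/J = 1803 N/mm; f_ty = M·x/J = 457.9 N/mm.
Resultant f_max = √[f_tx² + (f_v + f_ty)²] = √[1803² + (579.4 + 457.9)²] = 2080 N/mm.
Capacity per unit length: φr_n = 0.75 × 0.6 × 620 × (0.707 × 12) = 2367 N/mm.
2080 ≤ 2367 → adequate.

f_max ≈ 2080 N/mm; adequate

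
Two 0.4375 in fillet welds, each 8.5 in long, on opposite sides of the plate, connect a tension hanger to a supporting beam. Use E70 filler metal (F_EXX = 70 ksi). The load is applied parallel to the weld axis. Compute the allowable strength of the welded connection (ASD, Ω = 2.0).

R_n/Ω ≈ 110 kip

Effective throat t_e = 0.707 × 0.4375 = 0.3093 in.
Total length L = 17 in; A_we = 0.3093 × 17 = 5.258 in².
F_nw = 0.6 F_EXX = 0.6 × 70 = 42 ksi.
R_n = 42 × 5.258 = 220.8 kip; R_n/Ω = 220.8/2.0 = 110.4 kip.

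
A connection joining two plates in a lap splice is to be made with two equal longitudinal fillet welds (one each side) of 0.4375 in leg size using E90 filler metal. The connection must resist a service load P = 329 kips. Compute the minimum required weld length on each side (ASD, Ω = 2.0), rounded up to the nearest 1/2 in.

L = 20 in on each side

E90XX → F_EXX = 90 ksi.
Throat t_e = 0.707 × 0.4375 = 0.3093 in.
r_n/Ω = (0.6 × 90 × 0.3093) / 2.0 = 8.351 kip/in.
L_req = P / (r_n/Ω) = 329 / 8.351 = 39.39 in total.
Per side: 39.39 / 2 = 19.7 in.
Round up → use L = 20 in on each side.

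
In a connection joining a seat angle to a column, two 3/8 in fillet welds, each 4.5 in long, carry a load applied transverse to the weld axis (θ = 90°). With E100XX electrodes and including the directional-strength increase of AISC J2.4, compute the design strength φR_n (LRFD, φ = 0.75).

E100XX → F_EXX = 100 ksi.
t_e = 0.707 × 0.375 = 0.2651 in; A_we = 0.2651 × 9 = 2.386 in².
Directional factor: 1.0 + 0.5 sin^1.5(90°) = 1.5.
F_nw = 0.6 × 100 × 1.5 = 90 ksi.
φR_n = 0.75 × 90 × 2.386 = 161.1 kips.

φR_n ≈ 161 kips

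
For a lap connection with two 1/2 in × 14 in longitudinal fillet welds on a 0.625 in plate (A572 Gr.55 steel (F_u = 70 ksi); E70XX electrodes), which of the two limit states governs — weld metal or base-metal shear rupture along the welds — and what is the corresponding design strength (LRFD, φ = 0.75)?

φR_n ≈ 312 kips (weld metal governs)

E70XX → F_EXX = 70 ksi.
t_e = 0.707 × 0.5 = 0.3535 in; L = 28 in.
Weld metal: φR_n = 0.75 × 0.6 × 70 × 0.3535 × 28 = 311.8 kips.
Base metal (shear rupture): φR_n = 0.75 × 0.6 × 70 × 0.625 × 28 = 551.2 kips.
Governing: weld metal.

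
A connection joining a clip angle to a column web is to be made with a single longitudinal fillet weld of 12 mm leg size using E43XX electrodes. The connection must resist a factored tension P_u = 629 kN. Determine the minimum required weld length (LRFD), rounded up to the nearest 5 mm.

E43XX → F_EXX = 430 MPa.
Throat t_e = 0.707 × 12 = 8.484 mm.
φr_n = 0.75 × 0.6 × 430 × 8.484 × 10⁻³ = 1.642 kN/mm.
L_req = P_u / φr_n = 629 / 1.642 = 383.2 mm total.
Round up → use L = 385 mm.

L = 385 mm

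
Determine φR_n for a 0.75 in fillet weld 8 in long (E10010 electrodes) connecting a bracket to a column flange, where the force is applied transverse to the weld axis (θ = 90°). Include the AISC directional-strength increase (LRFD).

φR_n ≈ 286 kip

E100XX → F_EXX = 100 ksi.
t_e = 0.707 × 0.75 = 0.5302 in; A_we = 0.5302 × 8 = 4.242 in².
Directional factor: 1.0 + 0.5 sin^1.5(90°) = 1.5.
F_nw = 0.6 × 100 × 1.5 = 90 ksi.
φR_n = 0.75 × 90 × 4.242 = 286.3 kip.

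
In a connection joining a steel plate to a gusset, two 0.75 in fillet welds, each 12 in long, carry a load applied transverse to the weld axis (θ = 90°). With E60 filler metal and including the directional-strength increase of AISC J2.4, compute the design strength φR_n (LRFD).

φR_n ≈ 515 kip

E60XX → F_EXX = 60 ksi.
t_e = 0.707 × 0.75 = 0.5302 in; A_we = 0.5302 × 24 = 12.73 in².
Directional factor: 1.0 + 0.5 sin^1.5(90°) = 1.5.
F_nw = 0.6 × 60 × 1.5 = 54 ksi.
φR_n = 0.75 × 54 × 12.73 = 515.4 kip.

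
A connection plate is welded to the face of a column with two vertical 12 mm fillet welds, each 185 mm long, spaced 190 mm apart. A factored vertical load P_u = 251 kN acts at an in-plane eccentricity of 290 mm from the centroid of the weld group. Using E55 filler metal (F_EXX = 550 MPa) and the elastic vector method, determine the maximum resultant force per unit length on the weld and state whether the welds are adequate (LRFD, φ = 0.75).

Total weld length L_w = 370 mm. Treat welds as unit-width lines.
Polar moment about centroid: J = 2[d³/12 + d(b/2)²] = 2[185³/12 + 185×95²] = 4395000 mm³.
Direct shear f_v = P/L_w = 251×10³ / 370 = 678.4 N/mm (vertical).
Torsion M = P·e = 251×10³ × 290 = 72790000 N·mm.
Critical point at (x, y) = (95, 92.5) from centroid. f_tx = M·y/J = 1532 N/mm; f_ty = M·x/J = 1574 N/mm.
Resultant f_max = √[f_tx² + (f_v + f_ty)²] = √[1532² + (678.4 + 1574)²] = 2724 N/mm.
Capacity per unit length: φr_n = 0.75 × 0.6 × 550 × (0.707 × 12) = 2100 N/mm.
2724 > 2100 → NOT adequate.

f_max ≈ 2720 N/mm; NOT adequate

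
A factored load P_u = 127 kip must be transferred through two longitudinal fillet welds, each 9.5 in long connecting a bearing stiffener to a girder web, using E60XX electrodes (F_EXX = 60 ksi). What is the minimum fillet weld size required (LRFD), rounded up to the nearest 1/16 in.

Total weld length L = 19 in.
Required throat t_e = P_u / (φ × 0.6 F_EXX × L) = 127 / (0.75 × 0.6 × 60 × 19) = 0.2476 in.
Required leg w = t_e / 0.707 = 0.3502 in → use 3/8 in.

w = 3/8 in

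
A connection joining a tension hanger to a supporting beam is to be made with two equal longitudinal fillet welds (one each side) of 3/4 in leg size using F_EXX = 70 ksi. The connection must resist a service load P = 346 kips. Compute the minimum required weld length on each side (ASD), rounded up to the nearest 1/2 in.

L = 16 in on each side

Throat t_e = 0.707 × 0.75 = 0.5302 in.
r_n/Ω = (0.6 × 70 × 0.5302) / 2.0 = 11.14 kip/in.
L_req = P / (r_n/Ω) = 346 / 11.14 = 31.07 in total.
Per side: 31.07 / 2 = 15.54 in.
Round up → use L = 16 in on each side.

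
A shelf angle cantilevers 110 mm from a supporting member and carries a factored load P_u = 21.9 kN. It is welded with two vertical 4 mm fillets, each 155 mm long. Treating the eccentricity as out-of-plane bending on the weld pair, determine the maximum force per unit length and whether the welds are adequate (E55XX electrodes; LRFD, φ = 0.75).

E55XX → F_EXX = 550 MPa.
L_w = 2 × 155 = 310 mm; section modulus (unit throat) S = 2 × L²/6 = 8008 mm².
Direct shear f_v = P/L_w = 21.9×10³/310 = 70.65 N/mm.
Moment M = P × e = 21.9×10³ × 110 = 2409000 N·mm; bending f_b = M/S = 300.8 N/mm.
f_max = √(f_v² + f_b²) = √(70.65² + 300.8²) = 309 N/mm.
φr_n = 0.75 × 0.6 × 550 × (0.707 × 4) = 699.9 N/mm → adequate.

f_max ≈ 309 N/mm; adequate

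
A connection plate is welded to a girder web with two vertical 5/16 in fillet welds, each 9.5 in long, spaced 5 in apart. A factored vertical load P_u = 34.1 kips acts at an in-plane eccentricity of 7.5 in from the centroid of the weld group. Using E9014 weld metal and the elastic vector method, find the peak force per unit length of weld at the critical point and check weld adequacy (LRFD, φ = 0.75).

f_max ≈ 6.29 kip/in; adequate

E90XX → F_EXX = 90 ksi.
Total weld length L_w = 19 in. Treat welds as unit-width lines.
Polar moment about centroid: J = 2[d³/12 + d(b/2)²] = 2[9.5³/12 + 9.5×2.5²] = 261.6 in³.
Direct shear f_v = P/L_w = 34.1 / 19 = 1.795 kip/in (vertical).
Torsion M = P·e = 34.1 × 7.5 = 255.75 kip·in.
Critical point at (x, y) = (2.5, 4.75) from centroid. f_tx = M·y/J = 4.643 kip/in; f_ty = M·x/J = 2.444 kip/in.
Resultant f_max = √[f_tx² + (f_v + f_ty)²] = √[4.643² + (1.795 + 2.444)²] = 6.287 kip/in.
Capacity per unit length: φr_n = 0.75 × 0.6 × 90 × (0.707 × 0.3125) = 8.948 kip/in.
6.287 ≤ 8.948 → adequate.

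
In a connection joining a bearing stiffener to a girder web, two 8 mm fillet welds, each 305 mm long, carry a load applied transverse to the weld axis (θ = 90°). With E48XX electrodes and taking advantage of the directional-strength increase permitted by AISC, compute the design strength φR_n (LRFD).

φR_n ≈ 1120 kN

E48XX → F_EXX = 480 MPa.
t_e = 0.707 × 8 = 5.656 mm; A_we = 5.656 × 610 = 3450 mm².
Directional factor: 1.0 + 0.5 sin^1.5(90°) = 1.5.
F_nw = 0.6 × 480 × 1.5 = 432 MPa.
φR_n = 0.75 × 432 × 3450 × 10⁻³ = 1118 kN.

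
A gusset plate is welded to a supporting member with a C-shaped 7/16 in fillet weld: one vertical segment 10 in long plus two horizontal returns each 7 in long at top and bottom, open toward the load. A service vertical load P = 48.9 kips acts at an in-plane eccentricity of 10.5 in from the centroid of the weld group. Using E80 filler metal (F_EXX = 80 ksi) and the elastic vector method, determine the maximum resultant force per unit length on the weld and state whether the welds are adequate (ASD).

Total weld length L_w = 24 in. Treat welds as unit-width lines.
Centroid: x̄ = 2×7×3.5 / 24 = 2.042 in from the vertical weld.
Polar moment about centroid: J = I_x + I_y = [10³/12 + 2×7×5²] + [10×2.042² + 2(7³/12 + 7×1.458²)] = 562 in³.
Direct shear f_v = P/L_w = 48.9 / 24 = 2.038 kip/in (vertical).
Torsion M = P·e = 48.9 × 10.5 = 513.45 kip·in.
Critical point at (x, y) = (4.958, 5) from centroid. f_tx = M·y/J = 4.568 kip/in; f_ty = M·x/J = 4.53 kip/in.
Resultant f_max = √[f_tx² + (f_v + f_ty)²] = √[4.568² + (2.038 + 4.53)²] = 8 kip/in.
Capacity per unit length: r_n/Ω = (1/2.0) × 0.6 × 80 × (0.707 × 0.4375) = 7.423 kip/in.
8 > 7.423 → NOT adequate.

f_max ≈ 8 kip/in; NOT adequate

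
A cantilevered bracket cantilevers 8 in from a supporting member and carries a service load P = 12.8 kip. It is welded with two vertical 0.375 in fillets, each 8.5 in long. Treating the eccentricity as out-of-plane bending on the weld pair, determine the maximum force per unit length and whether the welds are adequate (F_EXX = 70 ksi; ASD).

L_w = 2 × 8.5 = 17 in; section modulus (unit throat) S = 2 × L²/6 = 24.08 in².
Direct shear f_v = P/L_w = 12.8/17 = 0.7529 kip/in.
Moment M = P × e = 12.8 × 8 = 102.4 kip·in; bending f_b = M/S = 4.252 kip/in.
f_max = √(f_v² + f_b²) = √(0.7529² + 4.252²) = 4.318 kip/in.
r_n/Ω = (1/2.0) × 0.6 × 70 × (0.707 × 0.375) = 5.568 kip/in → adequate.

f_max ≈ 4.32 kip/in; adequate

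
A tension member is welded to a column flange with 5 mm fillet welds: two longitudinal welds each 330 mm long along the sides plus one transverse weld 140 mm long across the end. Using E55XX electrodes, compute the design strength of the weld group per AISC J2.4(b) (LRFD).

E55XX → F_EXX = 550 MPa.
t_e = 0.707 × 5 = 3.535 mm.
R_nwl = 0.6 × 550 × 3.535 × 660 × 10⁻³ = 769.9 kN (longitudinal, 2 welds).
R_nwt = 0.6 × 550 × 3.535 × 140 × 10⁻³ = 163.3 kN (transverse, base value).
(i) R_nwl + R_nwt = 933.2 kN; (ii) 0.85 R_nwl + 1.5 R_nwt = 899.4 kN.
R_n = max = 933.2 kN [governs: (i)]; φR_n = 699.9 kN.

φR_n ≈ 700 kN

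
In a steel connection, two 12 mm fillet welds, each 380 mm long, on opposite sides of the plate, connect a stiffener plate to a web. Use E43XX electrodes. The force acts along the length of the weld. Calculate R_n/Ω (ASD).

E43XX → F_EXX = 430 MPa.
Effective throat t_e = 0.707 × 12 = 8.484 mm.
Total length L = 760 mm; A_we = 8.484 × 760 = 6448 mm².
F_nw = 0.6 F_EXX = 0.6 × 430 = 258 MPa.
R_n = 258 × 6448 × 10⁻³ = 1664 kN; R_n/Ω = 1664/2.0 = 831.8 kN.

R_n/Ω ≈ 832 kN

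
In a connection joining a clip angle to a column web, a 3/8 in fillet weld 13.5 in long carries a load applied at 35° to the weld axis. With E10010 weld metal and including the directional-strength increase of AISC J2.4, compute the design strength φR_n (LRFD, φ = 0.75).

φR_n ≈ 196 kips

E100XX → F_EXX = 100 ksi.
t_e = 0.707 × 0.375 = 0.2651 in; A_we = 0.2651 × 13.5 = 3.579 in².
Directional factor: 1.0 + 0.5 sin^1.5(35°) = 1.217.
F_nw = 0.6 × 100 × 1.217 = 73.03 ksi.
φR_n = 0.75 × 73.03 × 3.579 = 196 kips.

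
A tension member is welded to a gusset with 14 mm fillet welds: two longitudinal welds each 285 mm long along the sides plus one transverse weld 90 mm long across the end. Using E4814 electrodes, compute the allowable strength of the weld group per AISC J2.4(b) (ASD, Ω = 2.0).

R_n/Ω ≈ 941 kN

E48XX → F_EXX = 480 MPa.
t_e = 0.707 × 14 = 9.898 mm.
R_nwl = 0.6 × 480 × 9.898 × 570 × 10⁻³ = 1625 kN (longitudinal, 2 welds).
R_nwt = 0.6 × 480 × 9.898 × 90 × 10⁻³ = 256.6 kN (transverse, base value).
(i) R_nwl + R_nwt = 1881 kN; (ii) 0.85 R_nwl + 1.5 R_nwt = 1766 kN.
R_n = max = 1881 kN [governs: (i)]; R_n/Ω = 940.7 kN.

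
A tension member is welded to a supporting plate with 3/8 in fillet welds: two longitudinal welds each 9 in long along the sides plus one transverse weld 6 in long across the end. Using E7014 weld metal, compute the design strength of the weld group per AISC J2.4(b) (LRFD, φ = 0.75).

φR_n ≈ 203 kips

E70XX → F_EXX = 70 ksi.
t_e = 0.707 × 0.375 = 0.2651 in.
R_nwl = 0.6 × 70 × 0.2651 × 18 = 200.4 kips (longitudinal, 2 welds).
R_nwt = 0.6 × 70 × 0.2651 × 6 = 66.81 kips (transverse, base value).
(i) R_nwl + R_nwt = 267.2 kips; (ii) 0.85 R_nwl + 1.5 R_nwt = 270.6 kips.
R_n = max = 270.6 kips [governs: (ii)]; φR_n = 202.9 kips.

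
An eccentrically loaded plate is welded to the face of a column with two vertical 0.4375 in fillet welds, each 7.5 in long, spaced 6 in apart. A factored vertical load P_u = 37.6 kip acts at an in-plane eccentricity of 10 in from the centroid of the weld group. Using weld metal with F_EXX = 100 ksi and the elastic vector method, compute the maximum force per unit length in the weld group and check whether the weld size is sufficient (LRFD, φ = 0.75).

Total weld length L_w = 15 in. Treat welds as unit-width lines.
Polar moment about centroid: J = 2[d³/12 + d(b/2)²] = 2[7.5³/12 + 7.5×3²] = 205.3 in³.
Direct shear f_v = P/L_w = 37.6 / 15 = 2.507 kip/in (vertical).
Torsion M = P·e = 37.6 × 10 = 376 kip·in.
Critical point at (x, y) = (3, 3.75) from centroid. f_tx = M·y/J = 6.868 kip/in; f_ty = M·x/J = 5.494 kip/in.
Resultant f_max = √[f_tx² + (f_v + f_ty)²] = √[6.868² + (2.507 + 5.494)²] = 10.54 kip/in.
Capacity per unit length: φr_n = 0.75 × 0.6 × 100 × (0.707 × 0.4375) = 13.92 kip/in.
10.54 ≤ 13.92 → adequate.

f_max ≈ 10.5 kip/in; adequate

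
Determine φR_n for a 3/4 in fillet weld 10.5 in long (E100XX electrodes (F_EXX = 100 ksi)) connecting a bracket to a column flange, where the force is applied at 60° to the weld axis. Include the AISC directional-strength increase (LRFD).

φR_n ≈ 352 kip

t_e = 0.707 × 0.75 = 0.5302 in; A_we = 0.5302 × 10.5 = 5.568 in².
Directional factor: 1.0 + 0.5 sin^1.5(60°) = 1.403.
F_nw = 0.6 × 100 × 1.403 = 84.18 ksi.
φR_n = 0.75 × 84.18 × 5.568 = 351.5 kip.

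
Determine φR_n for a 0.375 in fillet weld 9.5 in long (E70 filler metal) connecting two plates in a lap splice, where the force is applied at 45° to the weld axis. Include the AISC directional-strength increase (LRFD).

E70XX → F_EXX = 70 ksi.
t_e = 0.707 × 0.375 = 0.2651 in; A_we = 0.2651 × 9.5 = 2.519 in².
Directional factor: 1.0 + 0.5 sin^1.5(45°) = 1.297.
F_nw = 0.6 × 70 × 1.297 = 54.49 ksi.
φR_n = 0.75 × 54.49 × 2.519 = 102.9 kip.

φR_n ≈ 103 kip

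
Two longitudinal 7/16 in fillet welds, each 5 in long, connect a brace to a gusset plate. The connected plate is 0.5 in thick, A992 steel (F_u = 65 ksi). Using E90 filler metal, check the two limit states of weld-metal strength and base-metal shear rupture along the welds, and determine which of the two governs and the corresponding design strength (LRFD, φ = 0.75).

φR_n ≈ 125 kip (weld metal governs)

E90XX → F_EXX = 90 ksi.
t_e = 0.707 × 0.4375 = 0.3093 in; L = 10 in.
Weld metal: φR_n = 0.75 × 0.6 × 90 × 0.3093 × 10 = 125.3 kip.
Base metal (shear rupture): φR_n = 0.75 × 0.6 × 65 × 0.5 × 10 = 146.2 kip.
Governing: weld metal.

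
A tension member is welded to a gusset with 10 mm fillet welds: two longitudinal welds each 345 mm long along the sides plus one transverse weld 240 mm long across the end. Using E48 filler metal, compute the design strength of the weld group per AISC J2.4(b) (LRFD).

E48XX → F_EXX = 480 MPa.
t_e = 0.707 × 10 = 7.07 mm.
R_nwl = 0.6 × 480 × 7.07 × 690 × 10⁻³ = 1405 kN (longitudinal, 2 welds).
R_nwt = 0.6 × 480 × 7.07 × 240 × 10⁻³ = 488.7 kN (transverse, base value).
(i) R_nwl + R_nwt = 1894 kN; (ii) 0.85 R_nwl + 1.5 R_nwt = 1927 kN.
R_n = max = 1927 kN [governs: (ii)]; φR_n = 1445 kN.

φR_n ≈ 1450 kN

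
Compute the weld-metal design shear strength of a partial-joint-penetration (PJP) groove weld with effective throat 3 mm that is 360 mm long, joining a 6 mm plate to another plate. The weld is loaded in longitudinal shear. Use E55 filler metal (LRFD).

E55XX → F_EXX = 550 MPa.
Effective throat (given) t_e = 3 mm.
A_we = 3 × 360 = 1080 mm².
F_nw = 0.6 F_EXX = 330 MPa.
φR_n = 0.75 × 330 × 1080 × 10⁻³ = 267.3 kN.

φR_n ≈ 267 kN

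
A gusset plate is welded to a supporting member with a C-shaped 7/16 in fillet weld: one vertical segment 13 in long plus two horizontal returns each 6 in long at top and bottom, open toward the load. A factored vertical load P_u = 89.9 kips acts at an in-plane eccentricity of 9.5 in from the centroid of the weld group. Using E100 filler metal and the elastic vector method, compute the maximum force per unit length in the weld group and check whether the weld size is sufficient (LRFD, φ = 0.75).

E100XX → F_EXX = 100 ksi.
Total weld length L_w = 25 in. Treat welds as unit-width lines.
Centroid: x̄ = 2×6×3 / 25 = 1.44 in from the vertical weld.
Polar moment about centroid: J = I_x + I_y = [13³/12 + 2×6×6.5²] + [13×1.44² + 2(6³/12 + 6×1.56²)] = 782.2 in³.
Direct shear f_v = P/L_w = 89.9 / 25 = 3.596 kip/in (vertical).
Torsion M = P·e = 89.9 × 9.5 = 854.05 kip·in.
Critical point at (x, y) = (4.56, 6.5) from centroid. f_tx = M·y/J = 7.097 kip/in; f_ty = M·x/J = 4.979 kip/in.
Resultant f_max = √[f_tx² + (f_v + f_ty)²] = √[7.097² + (3.596 + 4.979)²] = 11.13 kip/in.
Capacity per unit length: φr_n = 0.75 × 0.6 × 100 × (0.707 × 0.4375) = 13.92 kip/in.
11.13 ≤ 13.92 → adequate.

f_max ≈ 11.1 kip/in; adequate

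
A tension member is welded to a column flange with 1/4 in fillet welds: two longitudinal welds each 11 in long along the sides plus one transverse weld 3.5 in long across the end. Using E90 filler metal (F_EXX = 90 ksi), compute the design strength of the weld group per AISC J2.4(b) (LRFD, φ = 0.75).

φR_n ≈ 183 kips

t_e = 0.707 × 0.25 = 0.1767 in.
R_nwl = 0.6 × 90 × 0.1767 × 22 = 210 kips (longitudinal, 2 welds).
R_nwt = 0.6 × 90 × 0.1767 × 3.5 = 33.41 kips (transverse, base value).
(i) R_nwl + R_nwt = 243.4 kips; (ii) 0.85 R_nwl + 1.5 R_nwt = 228.6 kips.
R_n = max = 243.4 kips [governs: (i)]; φR_n = 182.5 kips.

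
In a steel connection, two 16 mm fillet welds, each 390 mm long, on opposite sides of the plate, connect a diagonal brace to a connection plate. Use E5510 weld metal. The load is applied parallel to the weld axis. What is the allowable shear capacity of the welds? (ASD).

R_n/Ω ≈ 1460 kN

E55XX → F_EXX = 550 MPa.
Effective throat t_e = 0.707 × 16 = 11.31 mm.
Total length L = 780 mm; A_we = 11.31 × 780 = 8823 mm².
F_nw = 0.6 F_EXX = 0.6 × 550 = 330 MPa.
R_n = 330 × 8823 × 10⁻³ = 2912 kN; R_n/Ω = 2912/2.0 = 1456 kN.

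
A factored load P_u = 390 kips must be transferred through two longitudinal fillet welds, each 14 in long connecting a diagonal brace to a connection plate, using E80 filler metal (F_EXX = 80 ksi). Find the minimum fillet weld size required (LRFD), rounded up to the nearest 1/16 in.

Total weld length L = 28 in.
Required throat t_e = P_u / (φ × 0.6 F_EXX × L) = 390 / (0.75 × 0.6 × 80 × 28) = 0.3869 in.
Required leg w = t_e / 0.707 = 0.5472 in → use 9/16 in.

w = 9/16 in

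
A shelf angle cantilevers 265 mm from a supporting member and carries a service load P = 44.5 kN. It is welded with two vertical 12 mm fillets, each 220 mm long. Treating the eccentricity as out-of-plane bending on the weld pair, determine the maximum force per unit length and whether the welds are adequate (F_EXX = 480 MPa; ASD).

L_w = 2 × 220 = 440 mm; section modulus (unit throat) S = 2 × L²/6 = 16130 mm².
Direct shear f_v = P/L_w = 44.5×10³/440 = 101.1 N/mm.
Moment M = P × e = 44.5×10³ × 265 = 11792000 N·mm; bending f_b = M/S = 730.9 N/mm.
f_max = √(f_v² + f_b²) = √(101.1² + 730.9²) = 737.9 N/mm.
r_n/Ω = (1/2.0) × 0.6 × 480 × (0.707 × 12) = 1222 N/mm → adequate.

f_max ≈ 738 N/mm; adequate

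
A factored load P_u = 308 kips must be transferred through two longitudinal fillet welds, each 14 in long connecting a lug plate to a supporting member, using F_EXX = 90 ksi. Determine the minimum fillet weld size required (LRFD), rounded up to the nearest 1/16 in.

Total weld length L = 28 in.
Required throat t_e = P_u / (φ × 0.6 F_EXX × L) = 308 / (0.75 × 0.6 × 90 × 28) = 0.2716 in.
Required leg w = t_e / 0.707 = 0.3842 in → use 7/16 in.

w = 7/16 in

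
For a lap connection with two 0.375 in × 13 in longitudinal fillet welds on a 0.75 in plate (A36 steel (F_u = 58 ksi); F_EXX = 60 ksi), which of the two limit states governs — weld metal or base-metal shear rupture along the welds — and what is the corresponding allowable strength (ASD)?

R_n/Ω ≈ 124 kips (weld metal governs)

t_e = 0.707 × 0.375 = 0.2651 in; L = 26 in.
Weld metal: R_n/Ω = (1/2.0) × 0.6 × 60 × 0.2651 × 26 = 124.1 kips.
Base metal (shear rupture): R_n/Ω = (1/2.0) × 0.6 × 58 × 0.75 × 26 = 339.3 kips.
Governing: weld metal.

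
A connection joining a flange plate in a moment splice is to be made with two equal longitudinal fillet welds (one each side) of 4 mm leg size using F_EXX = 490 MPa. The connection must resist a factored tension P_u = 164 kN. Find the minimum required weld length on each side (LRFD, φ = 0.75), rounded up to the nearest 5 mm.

Throat t_e = 0.707 × 4 = 2.828 mm.
φr_n = 0.75 × 0.6 × 490 × 2.828 × 10⁻³ = 0.6236 kN/mm.
L_req = P_u / φr_n = 164 / 0.6236 = 263 mm total.
Per side: 263 / 2 = 131.5 mm.
Round up → use L = 135 mm on each side.

L = 135 mm on each side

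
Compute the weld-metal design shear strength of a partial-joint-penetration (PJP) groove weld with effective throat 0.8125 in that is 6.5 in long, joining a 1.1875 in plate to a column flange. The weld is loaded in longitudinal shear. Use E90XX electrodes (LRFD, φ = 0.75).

φR_n ≈ 214 kip

E90XX → F_EXX = 90 ksi.
Effective throat (given) t_e = 0.8125 in.
A_we = 0.8125 × 6.5 = 5.281 in².
F_nw = 0.6 F_EXX = 54 ksi.
φR_n = 0.75 × 54 × 5.281 = 213.9 kip.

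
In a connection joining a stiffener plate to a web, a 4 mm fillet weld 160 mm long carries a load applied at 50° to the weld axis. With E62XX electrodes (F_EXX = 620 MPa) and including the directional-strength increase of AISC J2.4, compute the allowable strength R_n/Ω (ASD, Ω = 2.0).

t_e = 0.707 × 4 = 2.828 mm; A_we = 2.828 × 160 = 452.5 mm².
Directional factor: 1.0 + 0.5 sin^1.5(50°) = 1.335.
F_nw = 0.6 × 620 × 1.335 = 496.7 MPa.
R_n/Ω = (496.7 × 452.5) / 2.0 × 10⁻³ = 112.4 kN.

R_n/Ω ≈ 112 kN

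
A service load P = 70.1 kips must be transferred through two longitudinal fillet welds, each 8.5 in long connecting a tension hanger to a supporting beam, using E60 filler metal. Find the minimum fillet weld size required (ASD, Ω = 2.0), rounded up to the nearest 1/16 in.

w = 3/8 in

E60XX → F_EXX = 60 ksi.
Total weld length L = 17 in.
Required throat t_e = P × Ω / (0.6 F_EXX × L) = 70.1 × 2.0 / (0.6 × 60 × 17) = 0.2291 in.
Required leg w = t_e / 0.707 = 0.324 in → use 3/8 in.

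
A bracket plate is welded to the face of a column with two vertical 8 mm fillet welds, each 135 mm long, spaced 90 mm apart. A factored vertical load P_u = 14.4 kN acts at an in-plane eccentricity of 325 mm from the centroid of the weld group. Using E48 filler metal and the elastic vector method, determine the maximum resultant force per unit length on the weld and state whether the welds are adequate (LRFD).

f_max ≈ 429 N/mm; adequate

E48XX → F_EXX = 480 MPa.
Total weld length L_w = 270 mm. Treat welds as unit-width lines.
Polar moment about centroid: J = 2[d³/12 + d(b/2)²] = 2[135³/12 + 135×45²] = 956800 mm³.
Direct shear f_v = P/L_w = 14.4×10³ / 270 = 53.33 N/mm (vertical).
Torsion M = P·e = 14.4×10³ × 325 = 4680000 N·mm.
Critical point at (x, y) = (45, 67.5) from centroid. f_tx = M·y/J = 330.2 N/mm; f_ty = M·x/J = 220.1 N/mm.
Resultant f_max = √[f_tx² + (f_v + f_ty)²] = √[330.2² + (53.33 + 220.1)²] = 428.7 N/mm.
Capacity per unit length: φr_n = 0.75 × 0.6 × 480 × (0.707 × 8) = 1222 N/mm.
428.7 ≤ 1222 → adequate.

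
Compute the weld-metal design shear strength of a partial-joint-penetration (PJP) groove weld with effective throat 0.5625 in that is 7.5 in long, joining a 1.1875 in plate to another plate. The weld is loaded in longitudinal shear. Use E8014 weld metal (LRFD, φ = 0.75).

E80XX → F_EXX = 80 ksi.
Effective throat (given) t_e = 0.5625 in.
A_we = 0.5625 × 7.5 = 4.219 in².
F_nw = 0.6 F_EXX = 48 ksi.
φR_n = 0.75 × 48 × 4.219 = 151.9 kips.

φR_n ≈ 152 kips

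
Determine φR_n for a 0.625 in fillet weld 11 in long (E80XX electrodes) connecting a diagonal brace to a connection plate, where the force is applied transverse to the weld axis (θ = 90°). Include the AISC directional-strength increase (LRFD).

φR_n ≈ 262 kips

E80XX → F_EXX = 80 ksi.
t_e = 0.707 × 0.625 = 0.4419 in; A_we = 0.4419 × 11 = 4.861 in².
Directional factor: 1.0 + 0.5 sin^1.5(90°) = 1.5.
F_nw = 0.6 × 80 × 1.5 = 72 ksi.
φR_n = 0.75 × 72 × 4.861 = 262.5 kips.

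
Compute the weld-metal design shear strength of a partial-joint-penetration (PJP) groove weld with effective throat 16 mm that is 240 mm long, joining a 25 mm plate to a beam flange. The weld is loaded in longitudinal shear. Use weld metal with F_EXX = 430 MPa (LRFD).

φR_n ≈ 743 kN

Effective throat (given) t_e = 16 mm.
A_we = 16 × 240 = 3840 mm².
F_nw = 0.6 F_EXX = 258 MPa.
φR_n = 0.75 × 258 × 3840 × 10⁻³ = 743 kN.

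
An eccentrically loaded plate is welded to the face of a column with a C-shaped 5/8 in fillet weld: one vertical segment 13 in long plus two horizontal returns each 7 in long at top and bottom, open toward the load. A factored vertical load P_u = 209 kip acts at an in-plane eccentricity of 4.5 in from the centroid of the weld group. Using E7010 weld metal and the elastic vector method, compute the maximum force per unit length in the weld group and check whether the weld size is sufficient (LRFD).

f_max ≈ 14.7 kip/in; NOT adequate

E70XX → F_EXX = 70 ksi.
Total weld length L_w = 27 in. Treat welds as unit-width lines.
Centroid: x̄ = 2×7×3.5 / 27 = 1.815 in from the vertical weld.
Polar moment about centroid: J = I_x + I_y = [13³/12 + 2×7×6.5²] + [13×1.815² + 2(7³/12 + 7×1.685²)] = 914.3 in³.
Direct shear f_v = P/L_w = 209 / 27 = 7.741 kip/in (vertical).
Torsion M = P·e = 209 × 4.5 = 940.5 kip·in.
Critical point at (x, y) = (5.185, 6.5) from centroid. f_tx = M·y/J = 6.686 kip/in; f_ty = M·x/J = 5.334 kip/in.
Resultant f_max = √[f_tx² + (f_v + f_ty)²] = √[6.686² + (7.741 + 5.334)²] = 14.68 kip/in.
Capacity per unit length: φr_n = 0.75 × 0.6 × 70 × (0.707 × 0.625) = 13.92 kip/in.
14.68 > 13.92 → NOT adequate.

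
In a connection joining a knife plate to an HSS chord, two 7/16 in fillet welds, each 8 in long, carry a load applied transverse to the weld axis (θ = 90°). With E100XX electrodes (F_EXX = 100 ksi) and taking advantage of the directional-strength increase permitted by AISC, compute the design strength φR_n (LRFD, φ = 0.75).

φR_n ≈ 334 kip

t_e = 0.707 × 0.4375 = 0.3093 in; A_we = 0.3093 × 16 = 4.949 in².
Directional factor: 1.0 + 0.5 sin^1.5(90°) = 1.5.
F_nw = 0.6 × 100 × 1.5 = 90 ksi.
φR_n = 0.75 × 90 × 4.949 = 334.1 kip.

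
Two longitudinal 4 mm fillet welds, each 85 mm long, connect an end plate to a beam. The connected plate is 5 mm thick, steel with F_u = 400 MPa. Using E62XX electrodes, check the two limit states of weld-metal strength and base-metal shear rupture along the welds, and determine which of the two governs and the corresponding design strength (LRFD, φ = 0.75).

φR_n ≈ 134 kN (weld metal governs)

E62XX → F_EXX = 620 MPa.
t_e = 0.707 × 4 = 2.828 mm; L = 170 mm.
Weld metal: φR_n = 0.75 × 0.6 × 620 × 2.828 × 170 × 10⁻³ = 134.1 kN.
Base metal (shear rupture): φR_n = 0.75 × 0.6 × 400 × 5 × 170 × 10⁻³ = 153 kN.
Governing: weld metal.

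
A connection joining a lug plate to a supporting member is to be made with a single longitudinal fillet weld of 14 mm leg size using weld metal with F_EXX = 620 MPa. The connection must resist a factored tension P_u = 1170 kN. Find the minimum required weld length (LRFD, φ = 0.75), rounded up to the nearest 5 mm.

L = 425 mm

Throat t_e = 0.707 × 14 = 9.898 mm.
φr_n = 0.75 × 0.6 × 620 × 9.898 × 10⁻³ = 2.762 kN/mm.
L_req = P_u / φr_n = 1170 / 2.762 = 423.7 mm total.
Round up → use L = 425 mm.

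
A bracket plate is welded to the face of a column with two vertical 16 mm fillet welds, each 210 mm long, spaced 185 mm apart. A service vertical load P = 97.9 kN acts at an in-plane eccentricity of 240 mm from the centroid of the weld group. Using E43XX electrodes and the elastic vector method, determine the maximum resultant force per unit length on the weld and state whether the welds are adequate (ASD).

E43XX → F_EXX = 430 MPa.
Total weld length L_w = 420 mm. Treat welds as unit-width lines.
Polar moment about centroid: J = 2[d³/12 + d(b/2)²] = 2[210³/12 + 210×92.5²] = 5137000 mm³.
Direct shear f_v = P/L_w = 97.9×10³ / 420 = 233.1 N/mm (vertical).
Torsion M = P·e = 97.9×10³ × 240 = 23496000 N·mm.
Critical point at (x, y) = (92.5, 105) from centroid. f_tx = M·y/J = 480.2 N/mm; f_ty = M·x/J = 423.1 N/mm.
Resultant f_max = √[f_tx² + (f_v + f_ty)²] = √[480.2² + (233.1 + 423.1)²] = 813.1 N/mm.
Capacity per unit length: r_n/Ω = (1/2.0) × 0.6 × 430 × (0.707 × 16) = 1459 N/mm.
813.1 ≤ 1459 → adequate.

f_max ≈ 813 N/mm; adequate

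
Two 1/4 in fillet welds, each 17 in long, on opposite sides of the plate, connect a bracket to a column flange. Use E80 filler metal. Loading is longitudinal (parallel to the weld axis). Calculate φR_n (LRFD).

E80XX → F_EXX = 80 ksi.
Effective throat t_e = 0.707 × 0.25 = 0.1767 in.
Total length L = 34 in; A_we = 0.1767 × 34 = 6.01 in².
F_nw = 0.6 F_EXX = 0.6 × 80 = 48 ksi.
φR_n = 0.75 × 48 × 6.01 = 216.3 kips.

φR_n ≈ 216 kips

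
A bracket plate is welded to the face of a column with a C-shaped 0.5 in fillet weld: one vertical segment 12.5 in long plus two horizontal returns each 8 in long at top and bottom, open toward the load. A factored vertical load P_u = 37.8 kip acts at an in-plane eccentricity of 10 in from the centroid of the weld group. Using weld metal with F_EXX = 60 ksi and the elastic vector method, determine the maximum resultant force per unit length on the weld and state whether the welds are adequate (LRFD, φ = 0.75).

Total weld length L_w = 28.5 in. Treat welds as unit-width lines.
Centroid: x̄ = 2×8×4 / 28.5 = 2.246 in from the vertical weld.
Polar moment about centroid: J = I_x + I_y = [12.5³/12 + 2×8×6.25²] + [12.5×2.246² + 2(8³/12 + 8×1.754²)] = 985.4 in³.
Direct shear f_v = P/L_w = 37.8 / 28.5 = 1.326 kip/in (vertical).
Torsion M = P·e = 37.8 × 10 = 378 kip·in.
Critical point at (x, y) = (5.754, 6.25) from centroid. f_tx = M·y/J = 2.398 kip/in; f_ty = M·x/J = 2.207 kip/in.
Resultant f_max = √[f_tx² + (f_v + f_ty)²] = √[2.398² + (1.326 + 2.207)²] = 4.27 kip/in.
Capacity per unit length: φr_n = 0.75 × 0.6 × 60 × (0.707 × 0.5) = 9.544 kip/in.
4.27 ≤ 9.544 → adequate.

f_max ≈ 4.27 kip/in; adequate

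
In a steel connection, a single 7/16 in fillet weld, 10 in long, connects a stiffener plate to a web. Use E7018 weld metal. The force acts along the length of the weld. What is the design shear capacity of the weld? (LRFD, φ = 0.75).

E70XX → F_EXX = 70 ksi.
Effective throat t_e = 0.707 × 0.4375 = 0.3093 in.
Total length L = 10 in; A_we = 0.3093 × 10 = 3.093 in².
F_nw = 0.6 F_EXX = 0.6 × 70 = 42 ksi.
φR_n = 0.75 × 42 × 3.093 = 97.43 kip.

φR_n ≈ 97.4 kip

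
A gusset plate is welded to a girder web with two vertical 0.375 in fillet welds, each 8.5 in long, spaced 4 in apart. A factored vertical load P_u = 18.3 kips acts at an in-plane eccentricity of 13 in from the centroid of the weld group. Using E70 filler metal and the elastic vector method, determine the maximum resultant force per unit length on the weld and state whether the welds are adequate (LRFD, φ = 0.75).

f_max ≈ 7.09 kip/in; adequate

E70XX → F_EXX = 70 ksi.
Total weld length L_w = 17 in. Treat welds as unit-width lines.
Polar moment about centroid: J = 2[d³/12 + d(b/2)²] = 2[8.5³/12 + 8.5×2²] = 170.4 in³.
Direct shear f_v = P/L_w = 18.3 / 17 = 1.076 kip/in (vertical).
Torsion M = P·e = 18.3 × 13 = 237.9 kip·in.
Critical point at (x, y) = (2, 4.25) from centroid. f_tx = M·y/J = 5.935 kip/in; f_ty = M·x/J = 2.793 kip/in.
Resultant f_max = √[f_tx² + (f_v + f_ty)²] = √[5.935² + (1.076 + 2.793)²] = 7.085 kip/in.
Capacity per unit length: φr_n = 0.75 × 0.6 × 70 × (0.707 × 0.375) = 8.351 kip/in.
7.085 ≤ 8.351 → adequate.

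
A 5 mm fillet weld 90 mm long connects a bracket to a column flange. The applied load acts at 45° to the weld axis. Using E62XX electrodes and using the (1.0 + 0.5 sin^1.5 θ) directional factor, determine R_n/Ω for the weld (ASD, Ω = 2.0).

E62XX → F_EXX = 620 MPa.
t_e = 0.707 × 5 = 3.535 mm; A_we = 3.535 × 90 = 318.1 mm².
Directional factor: 1.0 + 0.5 sin^1.5(45°) = 1.297.
F_nw = 0.6 × 620 × 1.297 = 482.6 MPa.
R_n/Ω = (482.6 × 318.1) / 2.0 × 10⁻³ = 76.77 kN.

R_n/Ω ≈ 76.8 kN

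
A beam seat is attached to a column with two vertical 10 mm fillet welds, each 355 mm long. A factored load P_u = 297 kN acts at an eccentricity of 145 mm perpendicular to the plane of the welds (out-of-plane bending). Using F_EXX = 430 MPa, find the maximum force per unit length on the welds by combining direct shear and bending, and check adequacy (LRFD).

f_max ≈ 1110 N/mm; adequate

L_w = 2 × 355 = 710 mm; section modulus (unit throat) S = 2 × L²/6 = 42010 mm².
Direct shear f_v = P/L_w = 297×10³/710 = 418.3 N/mm.
Moment M = P × e = 297×10³ × 145 = 43065000 N·mm; bending f_b = M/S = 1025 N/mm.
f_max = √(f_v² + f_b²) = √(418.3² + 1025²) = 1107 N/mm.
φr_n = 0.75 × 0.6 × 430 × (0.707 × 10) = 1368 N/mm → adequate.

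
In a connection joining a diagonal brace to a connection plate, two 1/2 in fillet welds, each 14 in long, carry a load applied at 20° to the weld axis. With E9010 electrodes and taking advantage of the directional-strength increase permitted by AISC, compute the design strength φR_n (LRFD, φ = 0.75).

φR_n ≈ 441 kips

E90XX → F_EXX = 90 ksi.
t_e = 0.707 × 0.5 = 0.3535 in; A_we = 0.3535 × 28 = 9.898 in².
Directional factor: 1.0 + 0.5 sin^1.5(20°) = 1.1.
F_nw = 0.6 × 90 × 1.1 = 59.4 ksi.
φR_n = 0.75 × 59.4 × 9.898 = 441 kips.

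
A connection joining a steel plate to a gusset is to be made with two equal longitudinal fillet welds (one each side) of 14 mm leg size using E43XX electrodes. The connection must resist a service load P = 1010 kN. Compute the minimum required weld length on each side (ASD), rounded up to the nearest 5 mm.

E43XX → F_EXX = 430 MPa.
Throat t_e = 0.707 × 14 = 9.898 mm.
r_n/Ω = (0.6 × 430 × 9.898) / 2.0 = 1277 N/mm = 1.277 kN/mm.
L_req = P / (r_n/Ω) = 1010 / 1.277 = 791 mm total.
Per side: 791 / 2 = 395.5 mm.
Round up → use L = 400 mm on each side.

L = 400 mm on each side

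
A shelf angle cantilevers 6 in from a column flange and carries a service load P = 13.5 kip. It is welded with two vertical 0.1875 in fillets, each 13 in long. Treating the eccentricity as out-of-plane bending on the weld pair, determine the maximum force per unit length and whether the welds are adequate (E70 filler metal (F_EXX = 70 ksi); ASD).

f_max ≈ 1.53 kip/in; adequate

L_w = 2 × 13 = 26 in; section modulus (unit throat) S = 2 × L²/6 = 56.33 in².
Direct shear f_v = P/L_w = 13.5/26 = 0.5192 kip/in.
Moment M = P × e = 13.5 × 6 = 81 kip·in; bending f_b = M/S = 1.438 kip/in.
f_max = √(f_v² + f_b²) = √(0.5192² + 1.438²) = 1.529 kip/in.
r_n/Ω = (1/2.0) × 0.6 × 70 × (0.707 × 0.1875) = 2.784 kip/in → adequate.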